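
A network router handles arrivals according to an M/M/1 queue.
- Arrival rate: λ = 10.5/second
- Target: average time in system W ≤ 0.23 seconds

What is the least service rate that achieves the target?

For M/M/1: W = 1/(μ-λ)
Need W ≤ 0.23, so 1/(μ-λ) ≤ 0.23
μ - λ ≥ 1/0.23 = 4.3478
μ ≥ 10.5 + 4.3478 = 14.8478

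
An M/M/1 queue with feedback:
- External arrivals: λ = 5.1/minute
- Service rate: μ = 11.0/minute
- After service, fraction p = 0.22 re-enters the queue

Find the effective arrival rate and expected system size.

Effective arrival rate: λ_eff = λ/(1-p) = 5.1/(1-0.22) = 5.1/0.78 = 6.5385
ρ = λ_eff/μ = 6.5385/11.0 = 0.5944
L = ρ/(1-ρ) = 0.5944/(1-0.5944) = 1.4655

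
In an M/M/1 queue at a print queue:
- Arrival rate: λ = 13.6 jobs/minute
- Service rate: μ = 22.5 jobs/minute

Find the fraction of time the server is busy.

Server utilization: ρ = λ/μ
ρ = 13.6/22.5 = 0.6044
The server is busy 60.44% of the time.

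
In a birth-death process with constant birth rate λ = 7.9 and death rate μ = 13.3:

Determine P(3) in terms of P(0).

For constant rates: P(n)/P(0) = (λ/μ)^n
P(3)/P(0) = (7.9/13.3)^3 = 0.5940^3 = 0.2096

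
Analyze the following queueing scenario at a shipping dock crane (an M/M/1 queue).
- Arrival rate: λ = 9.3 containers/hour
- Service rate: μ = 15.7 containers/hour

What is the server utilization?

Server utilization: ρ = λ/μ
ρ = 9.3/15.7 = 0.5924
The server is busy 59.24% of the time.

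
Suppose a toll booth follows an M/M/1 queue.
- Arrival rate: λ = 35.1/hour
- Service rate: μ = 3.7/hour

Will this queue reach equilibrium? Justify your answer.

Stability requires ρ = λ/(cμ) < 1
ρ = 35.1/(1 × 3.7) = 35.1/3.70 = 9.4865
Since 9.4865 ≥ 1, the system is UNSTABLE.
Queue grows without bound. Need μ > λ = 35.1.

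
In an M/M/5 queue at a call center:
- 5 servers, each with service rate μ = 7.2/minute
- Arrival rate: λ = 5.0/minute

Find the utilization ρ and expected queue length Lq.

Traffic intensity: ρ = λ/(cμ) = 5.0/(5×7.2) = 0.1389
Since ρ = 0.1389 < 1, system is stable.
Offered load a = λ/μ = cρ = 5.0/7.2 = 0.6944
P₀ = [ Σₙ₌₀^4 aⁿ/n! + a^5/(5!(1-ρ)) ]⁻¹
Σ = a^0/0! + a^1/1! + a^2/2! + a^3/3! + a^4/4! = 1.0000 + 0.69444 + 0.24113 + 0.055816 + 0.0096903 = 2.0011
a^5/(5!(1-ρ)) = 0.1615/(120 × 0.8611) = 0.001563
P₀ = 1/(2.0011 + 0.001563) = 0.4993
Lq = P₀·a^5·ρ / (5!(1-ρ)²) = 0.4993 × 0.1615 × 0.1389 / (120 × 0.7415) = 0.0001259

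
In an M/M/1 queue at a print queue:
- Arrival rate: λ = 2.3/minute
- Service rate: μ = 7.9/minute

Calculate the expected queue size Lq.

ρ = λ/μ = 2.3/7.9 = 0.2911
For M/M/1: Lq = λ²/(μ(μ-λ))
Lq = 5.29/(7.9 × 5.60)
Lq = 0.1196 jobs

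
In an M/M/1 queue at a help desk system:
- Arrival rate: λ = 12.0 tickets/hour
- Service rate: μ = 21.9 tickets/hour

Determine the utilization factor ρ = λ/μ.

Server utilization: ρ = λ/μ
ρ = 12.0/21.9 = 0.5479
The server is busy 54.79% of the time.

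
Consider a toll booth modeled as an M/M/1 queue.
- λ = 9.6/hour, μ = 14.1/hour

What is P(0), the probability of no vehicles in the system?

ρ = λ/μ = 9.6/14.1 = 0.6809
P(0) = 1 - ρ = 1 - 0.6809 = 0.3191
The server is idle 31.91% of the time.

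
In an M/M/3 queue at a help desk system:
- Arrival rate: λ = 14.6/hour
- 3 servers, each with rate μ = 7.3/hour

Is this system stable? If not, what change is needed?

Stability requires ρ = λ/(cμ) < 1
ρ = 14.6/(3 × 7.3) = 14.6/21.90 = 0.6667
Since 0.6667 < 1, the system is STABLE.
The servers are busy 66.67% of the time.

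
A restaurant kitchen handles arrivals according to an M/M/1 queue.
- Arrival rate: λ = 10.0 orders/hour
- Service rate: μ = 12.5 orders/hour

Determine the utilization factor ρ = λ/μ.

Server utilization: ρ = λ/μ
ρ = 10.0/12.5 = 0.8000
The server is busy 80.00% of the time.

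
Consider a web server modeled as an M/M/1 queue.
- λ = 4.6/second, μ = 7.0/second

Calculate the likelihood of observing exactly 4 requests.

ρ = λ/μ = 4.6/7.0 = 0.65714
P(n) = (1-ρ)ρⁿ
P(4) = (1-0.65714) × 0.65714^4
P(4) = 0.34286 × 0.18648
P(4) = 0.06394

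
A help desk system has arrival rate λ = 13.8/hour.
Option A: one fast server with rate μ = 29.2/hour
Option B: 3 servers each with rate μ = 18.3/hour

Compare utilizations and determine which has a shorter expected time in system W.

Option A: single server μ = 29.2 (M/M/1)
  ρ_A = 13.8/29.2 = 0.4726
  W_A = 1/(μ-λ) = 1/(29.2-13.8) = 1/15.40 = 0.06494

Option B: 3 servers μ = 18.3 (M/M/3)
  ρ_B = λ/(cμ) = 13.8/(3×18.3) = 0.2514
  Offered load a = λ/μ = cρ = 13.8/18.3 = 0.7541
  P₀ = [ Σₙ₌₀^2 aⁿ/n! + a^3/(3!(1-ρ)) ]⁻¹
  Σ = a^0/0! + a^1/1! + a^2/2! = 1.0000 + 0.7541 + 0.2843 = 2.0384
  a^3/(3!(1-ρ)) = 0.4288/(6 × 0.7486) = 0.09547
  P₀ = 1/(2.0384 + 0.09547) = 0.4686
  Lq = P₀·a^3·ρ / (3!(1-ρ)²) = 0.4686 × 0.4288 × 0.2514 / (6 × 0.5605) = 0.01502
  Wq_B = Lq/λ = 0.015022/13.8 = 0.001089
  W_B = Wq_B + 1/μ = 0.001089 + 0.05464 = 0.05573

Since W_B = 0.05573 < W_A = 0.06494, Option B (multiple servers) has the shorter time in system.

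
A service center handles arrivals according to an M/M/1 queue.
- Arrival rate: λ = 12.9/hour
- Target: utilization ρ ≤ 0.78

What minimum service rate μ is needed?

ρ = λ/μ, so μ = λ/ρ
μ ≥ 12.9/0.78 = 16.5385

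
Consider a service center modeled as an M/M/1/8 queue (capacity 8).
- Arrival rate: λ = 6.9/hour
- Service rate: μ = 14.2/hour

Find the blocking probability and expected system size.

ρ = λ/μ = 6.9/14.2 = 0.48592
P₀ = (1-ρ)/(1-ρ^(K+1)) = (1-0.48592)/(1-0.48592^9) = 0.5141/0.9985 = 0.5149
P_K = P₀×ρ^K = 0.5149 × 0.48592^8 = 0.5149 × 0.003108 = 0.001600
Blocking probability P_8 = 0.001600 (0.16%)
L = ρ[1 - (K+1)ρ^K + Kρ^(K+1)] / [(1-ρ)(1-ρ^(K+1))]
L = 0.48592 × (1 - 9×0.003108 + 8×0.001510) / ((1 - 0.48592) × (1 - 0.001510)) = 0.9316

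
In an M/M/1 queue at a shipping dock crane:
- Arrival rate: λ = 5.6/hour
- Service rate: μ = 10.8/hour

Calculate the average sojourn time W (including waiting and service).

First, compute utilization: ρ = λ/μ = 5.6/10.8 = 0.5185
For M/M/1: W = 1/(μ-λ)
W = 1/(10.8-5.6) = 1/5.20
W = 0.1923 hours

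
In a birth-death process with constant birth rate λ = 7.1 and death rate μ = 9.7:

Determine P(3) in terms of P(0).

For constant rates: P(n)/P(0) = (λ/μ)^n
P(3)/P(0) = (7.1/9.7)^3 = 0.7320^3 = 0.3922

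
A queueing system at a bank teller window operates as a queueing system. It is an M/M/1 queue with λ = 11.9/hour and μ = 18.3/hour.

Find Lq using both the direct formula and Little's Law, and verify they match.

Method 1 (direct): Lq = λ²/(μ(μ-λ)) = 141.61/(18.3 × 6.40) = 1.2091

Method 2 (Little's Law):
W = 1/(μ-λ) = 1/6.40 = 0.15625
Wq = W - 1/μ = 0.15625 - 0.054645 = 0.101605
Lq = λWq = 11.9 × 0.101605 = 1.2091 ✔ (matches Method 1)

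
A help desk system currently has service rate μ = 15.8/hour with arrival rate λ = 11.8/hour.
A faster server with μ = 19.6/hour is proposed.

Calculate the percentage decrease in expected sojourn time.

System 1: ρ₁ = 11.8/15.8 = 0.7468, W₁ = 1/(15.8-11.8) = 0.2500
System 2: ρ₂ = 11.8/19.6 = 0.6020, W₂ = 1/(19.6-11.8) = 0.1282
Improvement: (W₁-W₂)/W₁ = (0.2500-0.1282)/0.2500 = 48.72%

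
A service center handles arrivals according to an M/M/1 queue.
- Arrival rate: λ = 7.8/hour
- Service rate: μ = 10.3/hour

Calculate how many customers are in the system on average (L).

ρ = λ/μ = 7.8/10.3 = 0.7573
For M/M/1: L = λ/(μ-λ)
L = 7.8/(10.3-7.8) = 7.8/2.50
L = 3.1200 customers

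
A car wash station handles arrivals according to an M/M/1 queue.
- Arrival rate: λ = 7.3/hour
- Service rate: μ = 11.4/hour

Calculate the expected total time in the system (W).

First, compute utilization: ρ = λ/μ = 7.3/11.4 = 0.6404
For M/M/1: W = 1/(μ-λ)
W = 1/(11.4-7.3) = 1/4.10
W = 0.2439 hours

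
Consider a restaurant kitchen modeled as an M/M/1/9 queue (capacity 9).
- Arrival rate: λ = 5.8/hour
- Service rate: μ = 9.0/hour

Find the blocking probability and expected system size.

ρ = λ/μ = 5.8/9.0 = 0.64444
P₀ = (1-ρ)/(1-ρ^(K+1)) = (1-0.64444)/(1-0.64444^10) = 0.35556/0.98765 = 0.3600
P_K = P₀×ρ^K = 0.36001 × 0.64444^9 = 0.36001 × 0.019171 = 0.006902
Blocking probability P_9 = 0.006902 (0.69%)
L = ρ[1 - (K+1)ρ^K + Kρ^(K+1)] / [(1-ρ)(1-ρ^(K+1))]
L = 0.64444 × (1 - 10×0.019171 + 9×0.012354) / ((1 - 0.64444) × (1 - 0.012354)) = 1.6874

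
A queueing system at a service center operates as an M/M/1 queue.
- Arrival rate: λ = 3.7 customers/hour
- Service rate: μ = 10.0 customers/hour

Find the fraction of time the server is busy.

Server utilization: ρ = λ/μ
ρ = 3.7/10.0 = 0.3700
The server is busy 37.00% of the time.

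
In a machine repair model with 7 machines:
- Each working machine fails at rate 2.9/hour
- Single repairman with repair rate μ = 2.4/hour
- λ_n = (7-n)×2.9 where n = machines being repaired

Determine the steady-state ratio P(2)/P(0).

P(2)/P(0) = ∏_{i=0}^{2-1} λ_i/μ_{i+1}
= (7-0)×2.9/2.4 × (7-1)×2.9/2.4
= 61.3229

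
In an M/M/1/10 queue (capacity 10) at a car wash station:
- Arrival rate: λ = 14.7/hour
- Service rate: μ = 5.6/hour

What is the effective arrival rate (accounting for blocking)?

ρ = λ/μ = 14.7/5.6 = 2.6250
P₀ = (1-ρ)/(1-ρ^(K+1)) = (1-2.6250)/(1-2.6250^11) = -1.6250/-40776.6680 = 0.00003985
P_K = P₀×ρ^K = 0.000039851 × 2.6250^10 = 0.000039851 × 15534.3497 = 0.6191
λ_eff = λ(1-P_K) = 14.7 × (1 - 0.61906) = 14.7 × 0.38094 = 5.5998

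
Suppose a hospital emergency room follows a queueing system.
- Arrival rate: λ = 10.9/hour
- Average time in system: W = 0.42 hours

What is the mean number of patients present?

Little's Law: L = λW
L = 10.9 × 0.42 = 4.5780 patients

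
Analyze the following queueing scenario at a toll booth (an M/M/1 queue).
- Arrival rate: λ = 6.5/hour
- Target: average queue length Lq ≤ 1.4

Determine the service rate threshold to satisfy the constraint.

For M/M/1: Lq = λ²/(μ(μ-λ))
Need Lq ≤ 1.4, i.e. μ(μ-λ) ≥ λ²/1.4
μ² - 6.5μ - 42.25/1.4 ≥ 0  →  μ² - 6.5μ - 30.17857 ≥ 0
Quadratic formula (positive root): μ = [λ + √(λ² + 4×30.17857)]/2
Discriminant: 42.25 + 4×30.17857 = 162.9643, √162.9643 = 12.7657
μ ≥ (6.5 + 12.7657)/2 = 9.6329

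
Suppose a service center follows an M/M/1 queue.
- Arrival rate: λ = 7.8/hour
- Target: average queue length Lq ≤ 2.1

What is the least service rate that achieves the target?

For M/M/1: Lq = λ²/(μ(μ-λ))
Need Lq ≤ 2.1, i.e. μ(μ-λ) ≥ λ²/2.1
μ² - 7.8μ - 60.84/2.1 ≥ 0  →  μ² - 7.8μ - 28.97143 ≥ 0
Quadratic formula (positive root): μ = [λ + √(λ² + 4×28.97143)]/2
Discriminant: 60.84 + 4×28.97143 = 176.7257, √176.7257 = 13.2938
μ ≥ (7.8 + 13.2938)/2 = 10.5469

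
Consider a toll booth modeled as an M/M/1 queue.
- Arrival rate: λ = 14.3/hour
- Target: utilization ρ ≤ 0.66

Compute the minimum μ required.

ρ = λ/μ, so μ = λ/ρ
μ ≥ 14.3/0.66 = 21.6667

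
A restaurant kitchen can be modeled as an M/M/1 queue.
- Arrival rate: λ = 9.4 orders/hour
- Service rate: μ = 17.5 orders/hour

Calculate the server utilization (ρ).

Server utilization: ρ = λ/μ
ρ = 9.4/17.5 = 0.5371
The server is busy 53.71% of the time.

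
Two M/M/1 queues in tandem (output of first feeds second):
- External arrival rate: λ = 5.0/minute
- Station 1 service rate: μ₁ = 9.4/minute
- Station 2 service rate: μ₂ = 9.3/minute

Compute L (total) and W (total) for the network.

By Jackson's theorem, each station behaves as independent M/M/1.
Station 1: ρ₁ = 5.0/9.4 = 0.5319, L₁ = ρ₁/(1-ρ₁) = λ/(μ₁-λ) = 5.0/4.40 = 1.1364
Station 2: ρ₂ = 5.0/9.3 = 0.5376, L₂ = ρ₂/(1-ρ₂) = λ/(μ₂-λ) = 5.0/4.30 = 1.1628
Total: L = L₁ + L₂ = 1.1364 + 1.1628 = 2.2992
W = L/λ = 2.2992/5.0 = 0.4598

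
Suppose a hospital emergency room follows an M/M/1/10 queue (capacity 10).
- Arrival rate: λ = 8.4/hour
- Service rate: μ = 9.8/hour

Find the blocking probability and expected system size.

ρ = λ/μ = 8.4/9.8 = 0.85714
P₀ = (1-ρ)/(1-ρ^(K+1)) = (1-0.85714)/(1-0.85714^11) = 0.1429/0.8165 = 0.1750
P_K = P₀×ρ^K = 0.17496 × 0.85714^10 = 0.17496 × 0.21405 = 0.03745
Blocking probability P_10 = 0.03745 (3.75%)
L = ρ[1 - (K+1)ρ^K + Kρ^(K+1)] / [(1-ρ)(1-ρ^(K+1))]
L = 0.85714 × (1 - 11×0.214051 + 10×0.183472) / ((1 - 0.85714) × (1 - 0.183472)) = 3.5282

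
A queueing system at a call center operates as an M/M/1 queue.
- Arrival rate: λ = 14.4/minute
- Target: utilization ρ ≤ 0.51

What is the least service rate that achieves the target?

ρ = λ/μ, so μ = λ/ρ
μ ≥ 14.4/0.51 = 28.2353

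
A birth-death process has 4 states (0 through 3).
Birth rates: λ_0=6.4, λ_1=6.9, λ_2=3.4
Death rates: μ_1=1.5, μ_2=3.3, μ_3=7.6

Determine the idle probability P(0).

Ratios P(n)/P(0) = (λ₀···λₙ₋₁)/(μ₁···μₙ):
P(1)/P(0) = (6.4)/(1.5) = 4.266667
P(2)/P(0) = (6.4×6.9)/(1.5×3.3) = 8.921212
P(3)/P(0) = (6.4×6.9×3.4)/(1.5×3.3×7.6) = 3.991069

Normalization: ∑ P(n) = 1
P(0) × (1.000000 + 4.266667 + 8.921212 + 3.991069) = 1
P(0) × 18.1789 = 1
P(0) = 1/18.1789 = 0.05501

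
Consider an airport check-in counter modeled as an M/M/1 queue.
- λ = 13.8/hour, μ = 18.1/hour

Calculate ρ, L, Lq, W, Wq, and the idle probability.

Step 1: ρ = λ/μ = 13.8/18.1 = 0.7624
Step 2: L = λ/(μ-λ) = 13.8/4.30 = 3.2093
Step 3: Lq = λ²/(μ(μ-λ)) = 190.44/(18.1×4.30) = 2.4469
Step 4: W = 1/(μ-λ) = 1/4.30 = 0.23256
Step 5: Wq = λ/(μ(μ-λ)) = 13.8/(18.1×4.30) = 0.1773
Step 6: P(0) = 1-ρ = 0.2376
Verify: L = λW = 13.8×0.23256 = 3.2093 ✔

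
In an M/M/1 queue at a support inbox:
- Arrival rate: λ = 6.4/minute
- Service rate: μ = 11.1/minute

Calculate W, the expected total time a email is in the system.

First, compute utilization: ρ = λ/μ = 6.4/11.1 = 0.5766
For M/M/1: W = 1/(μ-λ)
W = 1/(11.1-6.4) = 1/4.70
W = 0.2128 minutes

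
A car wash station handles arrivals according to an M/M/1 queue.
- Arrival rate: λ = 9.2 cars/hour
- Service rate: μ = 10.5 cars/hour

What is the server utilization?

Server utilization: ρ = λ/μ
ρ = 9.2/10.5 = 0.8762
The server is busy 87.62% of the time.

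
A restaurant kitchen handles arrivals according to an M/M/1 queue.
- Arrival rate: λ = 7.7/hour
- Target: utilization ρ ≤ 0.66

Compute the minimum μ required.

ρ = λ/μ, so μ = λ/ρ
μ ≥ 7.7/0.66 = 11.6667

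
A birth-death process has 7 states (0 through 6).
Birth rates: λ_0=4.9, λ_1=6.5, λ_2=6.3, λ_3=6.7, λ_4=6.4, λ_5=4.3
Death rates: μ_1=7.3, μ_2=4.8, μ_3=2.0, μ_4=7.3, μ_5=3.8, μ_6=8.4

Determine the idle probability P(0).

Ratios P(n)/P(0) = (λ₀···λₙ₋₁)/(μ₁···μₙ):
P(1)/P(0) = (4.9)/(7.3) = 0.6712
P(2)/P(0) = (4.9×6.5)/(7.3×4.8) = 0.9090
P(3)/P(0) = (4.9×6.5×6.3)/(7.3×4.8×2.0) = 2.8632
P(4)/P(0) = (4.9×6.5×6.3×6.7)/(7.3×4.8×2.0×7.3) = 2.6279
P(5)/P(0) = (4.9×6.5×6.3×6.7×6.4)/(7.3×4.8×2.0×7.3×3.8) = 4.4259
P(6)/P(0) = (4.9×6.5×6.3×6.7×6.4×4.3)/(7.3×4.8×2.0×7.3×3.8×8.4) = 2.2657

Normalization: ∑ P(n) = 1
P(0) × (1.0000 + 0.6712 + 0.9090 + 2.8632 + 2.6279 + 4.4259 + 2.2657) = 1
P(0) × 14.7629 = 1
P(0) = 1/14.7629 = 0.06774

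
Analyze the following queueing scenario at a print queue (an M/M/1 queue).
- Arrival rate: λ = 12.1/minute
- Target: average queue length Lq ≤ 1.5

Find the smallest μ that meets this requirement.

For M/M/1: Lq = λ²/(μ(μ-λ))
Need Lq ≤ 1.5, i.e. μ(μ-λ) ≥ λ²/1.5
μ² - 12.1μ - 146.41/1.5 ≥ 0  →  μ² - 12.1μ - 97.60667 ≥ 0
Quadratic formula (positive root): μ = [λ + √(λ² + 4×97.60667)]/2
Discriminant: 146.41 + 4×97.60667 = 536.8367, √536.8367 = 23.1697
μ ≥ (12.1 + 23.1697)/2 = 17.6349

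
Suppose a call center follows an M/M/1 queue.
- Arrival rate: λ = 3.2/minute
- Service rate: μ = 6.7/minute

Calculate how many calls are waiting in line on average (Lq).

ρ = λ/μ = 3.2/6.7 = 0.4776
For M/M/1: Lq = λ²/(μ(μ-λ))
Lq = 10.24/(6.7 × 3.50)
Lq = 0.4367 calls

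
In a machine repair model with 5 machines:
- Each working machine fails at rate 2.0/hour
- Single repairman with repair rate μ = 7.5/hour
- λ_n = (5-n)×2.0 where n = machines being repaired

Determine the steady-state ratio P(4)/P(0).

P(4)/P(0) = ∏_{i=0}^{4-1} λ_i/μ_{i+1}
= (5-0)×2.0/7.5 × (5-1)×2.0/7.5 × (5-2)×2.0/7.5 × (5-3)×2.0/7.5
= 0.6068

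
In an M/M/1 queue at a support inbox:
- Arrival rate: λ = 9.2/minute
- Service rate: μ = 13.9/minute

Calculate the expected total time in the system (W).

First, compute utilization: ρ = λ/μ = 9.2/13.9 = 0.6619
For M/M/1: W = 1/(μ-λ)
W = 1/(13.9-9.2) = 1/4.70
W = 0.2128 minutes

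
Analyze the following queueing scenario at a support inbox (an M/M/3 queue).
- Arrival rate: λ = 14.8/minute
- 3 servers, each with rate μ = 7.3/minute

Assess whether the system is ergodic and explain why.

Stability requires ρ = λ/(cμ) < 1
ρ = 14.8/(3 × 7.3) = 14.8/21.90 = 0.6758
Since 0.6758 < 1, the system is STABLE.
The servers are busy 67.58% of the time.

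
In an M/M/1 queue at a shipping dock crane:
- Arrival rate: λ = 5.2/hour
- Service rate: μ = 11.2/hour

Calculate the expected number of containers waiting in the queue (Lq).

ρ = λ/μ = 5.2/11.2 = 0.4643
For M/M/1: Lq = λ²/(μ(μ-λ))
Lq = 27.04/(11.2 × 6.00)
Lq = 0.4024 containers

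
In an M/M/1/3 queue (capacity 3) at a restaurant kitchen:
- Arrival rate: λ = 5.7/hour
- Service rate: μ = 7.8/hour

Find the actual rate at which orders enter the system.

ρ = λ/μ = 5.7/7.8 = 0.7308
P₀ = (1-ρ)/(1-ρ^(K+1)) = (1-0.7308)/(1-0.7308^4) = 0.2692/0.7148 = 0.3766
P_K = P₀×ρ^K = 0.3766 × 0.7308^3 = 0.3766 × 0.3903 = 0.1470
λ_eff = λ(1-P_K) = 5.7 × (1 - 0.14698) = 5.7 × 0.85302 = 4.8622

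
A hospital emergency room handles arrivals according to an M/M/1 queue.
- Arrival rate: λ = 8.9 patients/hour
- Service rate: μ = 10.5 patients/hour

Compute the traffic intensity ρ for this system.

Server utilization: ρ = λ/μ
ρ = 8.9/10.5 = 0.8476
The server is busy 84.76% of the time.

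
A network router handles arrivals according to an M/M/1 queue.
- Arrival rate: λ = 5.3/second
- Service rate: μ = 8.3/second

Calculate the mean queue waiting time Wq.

First, compute utilization: ρ = λ/μ = 5.3/8.3 = 0.6386
For M/M/1: Wq = λ/(μ(μ-λ))
Wq = 5.3/(8.3 × (8.3-5.3))
Wq = 5.3/(8.3 × 3.00)
Wq = 0.2129 seconds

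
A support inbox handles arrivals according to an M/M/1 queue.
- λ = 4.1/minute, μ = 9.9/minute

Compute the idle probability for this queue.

ρ = λ/μ = 4.1/9.9 = 0.4141
P(0) = 1 - ρ = 1 - 0.4141 = 0.5859
The server is idle 58.59% of the time.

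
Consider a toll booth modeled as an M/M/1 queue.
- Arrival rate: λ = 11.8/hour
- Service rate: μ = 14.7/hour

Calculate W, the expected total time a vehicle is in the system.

First, compute utilization: ρ = λ/μ = 11.8/14.7 = 0.8027
For M/M/1: W = 1/(μ-λ)
W = 1/(14.7-11.8) = 1/2.90
W = 0.3448 hours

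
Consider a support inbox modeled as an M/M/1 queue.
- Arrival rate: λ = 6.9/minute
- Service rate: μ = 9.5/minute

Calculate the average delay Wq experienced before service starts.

First, compute utilization: ρ = λ/μ = 6.9/9.5 = 0.7263
For M/M/1: Wq = λ/(μ(μ-λ))
Wq = 6.9/(9.5 × (9.5-6.9))
Wq = 6.9/(9.5 × 2.60)
Wq = 0.2794 minutes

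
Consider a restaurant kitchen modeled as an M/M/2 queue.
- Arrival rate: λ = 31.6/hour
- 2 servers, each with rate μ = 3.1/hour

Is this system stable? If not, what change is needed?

Stability requires ρ = λ/(cμ) < 1
ρ = 31.6/(2 × 3.1) = 31.6/6.20 = 5.0968
Since 5.0968 ≥ 1, the system is UNSTABLE.
Need c > λ/μ = 31.6/3.1 = 10.19.
Minimum servers needed: c = 11.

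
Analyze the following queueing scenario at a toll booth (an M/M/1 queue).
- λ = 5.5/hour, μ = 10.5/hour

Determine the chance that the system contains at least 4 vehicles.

ρ = λ/μ = 5.5/10.5 = 0.5238
P(N ≥ n) = ρⁿ
P(N ≥ 4) = 0.5238^4
P(N ≥ 4) = 0.07528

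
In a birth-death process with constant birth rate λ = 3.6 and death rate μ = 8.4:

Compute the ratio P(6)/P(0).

For constant rates: P(n)/P(0) = (λ/μ)^n
P(6)/P(0) = (3.6/8.4)^6 = 0.42857^6 = 0.006196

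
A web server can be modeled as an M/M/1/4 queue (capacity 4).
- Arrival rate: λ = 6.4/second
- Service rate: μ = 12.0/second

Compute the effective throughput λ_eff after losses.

ρ = λ/μ = 6.4/12.0 = 0.53333
P₀ = (1-ρ)/(1-ρ^(K+1)) = (1-0.53333)/(1-0.53333^5) = 0.4667/0.9569 = 0.4877
P_K = P₀×ρ^K = 0.4877 × 0.53333^4 = 0.4877 × 0.08091 = 0.03946
λ_eff = λ(1-P_K) = 6.4 × (1 - 0.03946) = 6.4 × 0.96054 = 6.1475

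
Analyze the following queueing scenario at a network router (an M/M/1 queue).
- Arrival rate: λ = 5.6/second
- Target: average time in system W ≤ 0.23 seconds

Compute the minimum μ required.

For M/M/1: W = 1/(μ-λ)
Need W ≤ 0.23, so 1/(μ-λ) ≤ 0.23
μ - λ ≥ 1/0.23 = 4.3478
μ ≥ 5.6 + 4.3478 = 9.9478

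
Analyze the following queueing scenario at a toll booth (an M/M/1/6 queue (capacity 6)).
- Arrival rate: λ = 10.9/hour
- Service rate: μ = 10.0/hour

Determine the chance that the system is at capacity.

ρ = λ/μ = 10.9/10.0 = 1.0900
P₀ = (1-ρ)/(1-ρ^(K+1)) = (1-1.0900)/(1-1.0900^7) = -0.09000/-0.8280 = 0.1087
P_K = P₀×ρ^K = 0.1087 × 1.0900^6 = 0.1087 × 1.6771 = 0.1823
Blocking probability = 18.23%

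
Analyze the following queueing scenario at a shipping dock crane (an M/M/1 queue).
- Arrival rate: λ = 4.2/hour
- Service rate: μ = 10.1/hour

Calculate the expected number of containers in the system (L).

ρ = λ/μ = 4.2/10.1 = 0.4158
For M/M/1: L = λ/(μ-λ)
L = 4.2/(10.1-4.2) = 4.2/5.90
L = 0.7119 containers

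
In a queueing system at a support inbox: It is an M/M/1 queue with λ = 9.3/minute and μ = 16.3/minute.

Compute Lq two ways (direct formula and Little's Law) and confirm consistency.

Method 1 (direct): Lq = λ²/(μ(μ-λ)) = 86.49/(16.3 × 7.00) = 0.7580

Method 2 (Little's Law):
W = 1/(μ-λ) = 1/7.00 = 0.14286
Wq = W - 1/μ = 0.14286 - 0.061350 = 0.08151
Lq = λWq = 9.3 × 0.08151 = 0.7580 ✔ (matches Method 1)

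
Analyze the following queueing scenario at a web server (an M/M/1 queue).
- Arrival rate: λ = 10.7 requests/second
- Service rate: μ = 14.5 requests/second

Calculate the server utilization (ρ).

Server utilization: ρ = λ/μ
ρ = 10.7/14.5 = 0.7379
The server is busy 73.79% of the time.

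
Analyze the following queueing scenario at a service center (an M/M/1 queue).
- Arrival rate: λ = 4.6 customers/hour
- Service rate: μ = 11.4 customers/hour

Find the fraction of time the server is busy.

Server utilization: ρ = λ/μ
ρ = 4.6/11.4 = 0.4035
The server is busy 40.35% of the time.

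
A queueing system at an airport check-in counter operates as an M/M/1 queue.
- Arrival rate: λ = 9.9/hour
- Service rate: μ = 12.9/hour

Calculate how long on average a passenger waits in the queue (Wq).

First, compute utilization: ρ = λ/μ = 9.9/12.9 = 0.7674
For M/M/1: Wq = λ/(μ(μ-λ))
Wq = 9.9/(12.9 × (12.9-9.9))
Wq = 9.9/(12.9 × 3.00)
Wq = 0.2558 hours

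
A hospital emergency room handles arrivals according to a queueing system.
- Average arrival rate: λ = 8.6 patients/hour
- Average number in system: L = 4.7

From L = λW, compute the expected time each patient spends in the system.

Little's Law: L = λW, so W = L/λ
W = 4.7/8.6 = 0.5465 hours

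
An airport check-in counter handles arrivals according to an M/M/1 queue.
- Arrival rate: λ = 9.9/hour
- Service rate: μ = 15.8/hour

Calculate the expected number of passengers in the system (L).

ρ = λ/μ = 9.9/15.8 = 0.6266
For M/M/1: L = λ/(μ-λ)
L = 9.9/(15.8-9.9) = 9.9/5.90
L = 1.6780 passengers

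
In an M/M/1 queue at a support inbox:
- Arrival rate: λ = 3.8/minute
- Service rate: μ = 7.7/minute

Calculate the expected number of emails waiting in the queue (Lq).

ρ = λ/μ = 3.8/7.7 = 0.4935
For M/M/1: Lq = λ²/(μ(μ-λ))
Lq = 14.44/(7.7 × 3.90)
Lq = 0.4809 emails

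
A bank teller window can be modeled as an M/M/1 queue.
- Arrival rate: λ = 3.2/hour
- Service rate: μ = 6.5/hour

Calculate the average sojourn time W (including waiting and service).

First, compute utilization: ρ = λ/μ = 3.2/6.5 = 0.4923
For M/M/1: W = 1/(μ-λ)
W = 1/(6.5-3.2) = 1/3.30
W = 0.3030 hours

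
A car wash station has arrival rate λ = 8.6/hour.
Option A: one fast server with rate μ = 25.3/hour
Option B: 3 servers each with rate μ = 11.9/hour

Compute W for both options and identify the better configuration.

Option A: single server μ = 25.3 (M/M/1)
  ρ_A = 8.6/25.3 = 0.3399
  W_A = 1/(μ-λ) = 1/(25.3-8.6) = 1/16.70 = 0.05988

Option B: 3 servers μ = 11.9 (M/M/3)
  ρ_B = λ/(cμ) = 8.6/(3×11.9) = 0.2409
  Offered load a = λ/μ = cρ = 8.6/11.9 = 0.7227
  P₀ = [ Σₙ₌₀^2 aⁿ/n! + a^3/(3!(1-ρ)) ]⁻¹
  Σ = a^0/0! + a^1/1! + a^2/2! = 1.0000 + 0.7227 + 0.2611 = 1.9838
  a^3/(3!(1-ρ)) = 0.37745/(6 × 0.75910) = 0.08287
  P₀ = 1/(1.9838 + 0.08287) = 0.4839
  Lq = P₀·a^3·ρ / (3!(1-ρ)²) = 0.483863 × 0.377446 × 0.240896 / (6 × 0.576238) = 0.01272
  Wq_B = Lq/λ = 0.012725/8.6 = 0.001480
  W_B = Wq_B + 1/μ = 0.001480 + 0.08403 = 0.08551

Since W_A = 0.05988 < W_B = 0.08551, Option A (single fast server) has the shorter time in system.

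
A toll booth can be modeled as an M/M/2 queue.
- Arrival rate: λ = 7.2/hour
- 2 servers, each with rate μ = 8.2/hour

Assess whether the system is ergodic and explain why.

Stability requires ρ = λ/(cμ) < 1
ρ = 7.2/(2 × 8.2) = 7.2/16.40 = 0.4390
Since 0.4390 < 1, the system is STABLE.
The servers are busy 43.90% of the time.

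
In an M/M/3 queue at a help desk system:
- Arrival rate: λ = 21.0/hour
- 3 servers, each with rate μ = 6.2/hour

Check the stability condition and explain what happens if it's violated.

Stability requires ρ = λ/(cμ) < 1
ρ = 21.0/(3 × 6.2) = 21.0/18.60 = 1.1290
Since 1.1290 ≥ 1, the system is UNSTABLE.
Need c > λ/μ = 21.0/6.2 = 3.39.
Minimum servers needed: c = 4.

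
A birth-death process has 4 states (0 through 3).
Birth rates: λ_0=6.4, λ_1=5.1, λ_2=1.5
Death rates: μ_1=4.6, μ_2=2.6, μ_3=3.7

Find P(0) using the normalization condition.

Ratios P(n)/P(0) = (λ₀···λₙ₋₁)/(μ₁···μₙ):
P(1)/P(0) = (6.4)/(4.6) = 1.3913
P(2)/P(0) = (6.4×5.1)/(4.6×2.6) = 2.7291
P(3)/P(0) = (6.4×5.1×1.5)/(4.6×2.6×3.7) = 1.1064

Normalization: ∑ P(n) = 1
P(0) × (1.0000 + 1.3913 + 2.7291 + 1.1064) = 1
P(0) × 6.2268 = 1
P(0) = 1/6.2268 = 0.1606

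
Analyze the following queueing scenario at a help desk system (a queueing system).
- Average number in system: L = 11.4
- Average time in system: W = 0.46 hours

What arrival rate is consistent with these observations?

Little's Law: L = λW, so λ = L/W
λ = 11.4/0.46 = 24.7826 tickets/hour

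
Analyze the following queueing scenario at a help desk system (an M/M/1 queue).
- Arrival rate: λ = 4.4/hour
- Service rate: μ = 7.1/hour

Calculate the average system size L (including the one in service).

ρ = λ/μ = 4.4/7.1 = 0.6197
For M/M/1: L = λ/(μ-λ)
L = 4.4/(7.1-4.4) = 4.4/2.70
L = 1.6296 tickets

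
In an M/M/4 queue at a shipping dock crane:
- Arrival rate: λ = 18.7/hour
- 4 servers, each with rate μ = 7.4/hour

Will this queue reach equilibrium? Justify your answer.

Stability requires ρ = λ/(cμ) < 1
ρ = 18.7/(4 × 7.4) = 18.7/29.60 = 0.6318
Since 0.6318 < 1, the system is STABLE.
The servers are busy 63.18% of the time.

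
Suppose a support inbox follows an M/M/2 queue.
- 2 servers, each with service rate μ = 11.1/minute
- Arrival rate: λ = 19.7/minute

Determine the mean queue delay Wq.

Traffic intensity: ρ = λ/(cμ) = 19.7/(2×11.1) = 0.8874
Since ρ = 0.8874 < 1, system is stable.
Offered load a = λ/μ = cρ = 19.7/11.1 = 1.7748
P₀ = [ Σₙ₌₀^1 aⁿ/n! + a^2/(2!(1-ρ)) ]⁻¹
Σ = a^0/0! + a^1/1! = 1.0000 + 1.7748 = 2.7748
a^2/(2!(1-ρ)) = 3.14983/(2 × 0.112613) = 13.9852
P₀ = 1/(2.7748 + 13.9852) = 0.05967
Lq = P₀·a^2·ρ / (2!(1-ρ)²) = 0.0596659 × 3.14983 × 0.887387 / (2 × 0.0126816) = 6.5754
Wq = Lq/λ = 6.5754/19.7 = 0.3338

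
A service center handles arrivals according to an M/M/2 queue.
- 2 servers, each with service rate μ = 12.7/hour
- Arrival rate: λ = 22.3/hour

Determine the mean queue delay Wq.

Traffic intensity: ρ = λ/(cμ) = 22.3/(2×12.7) = 0.8780
Since ρ = 0.8780 < 1, system is stable.
Offered load a = λ/μ = cρ = 22.3/12.7 = 1.7559
P₀ = [ Σₙ₌₀^1 aⁿ/n! + a^2/(2!(1-ρ)) ]⁻¹
Σ = a^0/0! + a^1/1! = 1.0000 + 1.7559 = 2.7559
a^2/(2!(1-ρ)) = 3.08320/(2 × 0.122047) = 12.6312
P₀ = 1/(2.7559 + 12.6312) = 0.06499
Lq = P₀·a^2·ρ / (2!(1-ρ)²) = 0.06498952 × 3.083204 × 0.8779528 / (2 × 0.01489553) = 5.9051
Wq = Lq/λ = 5.9051/22.3 = 0.2648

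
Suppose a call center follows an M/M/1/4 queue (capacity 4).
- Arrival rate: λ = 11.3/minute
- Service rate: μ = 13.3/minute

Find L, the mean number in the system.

ρ = λ/μ = 11.3/13.3 = 0.84962
P₀ = (1-ρ)/(1-ρ^(K+1)) = (1-0.84962)/(1-0.84962^5) = 0.15038/0.55729 = 0.2698
P_K = P₀×ρ^K = 0.2698 × 0.84962^4 = 0.2698 × 0.5211 = 0.1406
L = ρ[1 - (K+1)ρ^K + Kρ^(K+1)] / [(1-ρ)(1-ρ^(K+1))]
L = 0.84962 × (1 - 5×0.521073 + 4×0.442714) / ((1 - 0.84962) × (1 - 0.442714)) = 1.6778 calls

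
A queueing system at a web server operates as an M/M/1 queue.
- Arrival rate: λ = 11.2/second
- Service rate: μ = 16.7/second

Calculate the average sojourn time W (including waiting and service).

First, compute utilization: ρ = λ/μ = 11.2/16.7 = 0.6707
For M/M/1: W = 1/(μ-λ)
W = 1/(16.7-11.2) = 1/5.50
W = 0.1818 seconds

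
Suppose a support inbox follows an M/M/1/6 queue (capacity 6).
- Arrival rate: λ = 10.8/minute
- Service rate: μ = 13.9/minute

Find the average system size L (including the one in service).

ρ = λ/μ = 10.8/13.9 = 0.77698
P₀ = (1-ρ)/(1-ρ^(K+1)) = (1-0.77698)/(1-0.77698^7) = 0.2230/0.8291 = 0.2690
P_K = P₀×ρ^K = 0.26901 × 0.77698^6 = 0.26901 × 0.22002 = 0.05919
L = ρ[1 - (K+1)ρ^K + Kρ^(K+1)] / [(1-ρ)(1-ρ^(K+1))]
L = 0.77698 × (1 - 7×0.22002 + 6×0.17095) / ((1 - 0.77698) × (1 - 0.17095)) = 2.0405 emails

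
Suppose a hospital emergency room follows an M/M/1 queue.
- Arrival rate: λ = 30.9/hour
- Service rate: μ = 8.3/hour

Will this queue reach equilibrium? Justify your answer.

Stability requires ρ = λ/(cμ) < 1
ρ = 30.9/(1 × 8.3) = 30.9/8.30 = 3.7229
Since 3.7229 ≥ 1, the system is UNSTABLE.
Queue grows without bound. Need μ > λ = 30.9.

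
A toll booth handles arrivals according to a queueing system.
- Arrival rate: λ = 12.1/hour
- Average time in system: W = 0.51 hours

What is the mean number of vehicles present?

Little's Law: L = λW
L = 12.1 × 0.51 = 6.1710 vehicles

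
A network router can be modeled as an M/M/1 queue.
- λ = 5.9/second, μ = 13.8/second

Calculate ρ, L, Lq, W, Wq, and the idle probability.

Step 1: ρ = λ/μ = 5.9/13.8 = 0.4275
Step 2: L = λ/(μ-λ) = 5.9/7.90 = 0.7468
Step 3: Lq = λ²/(μ(μ-λ)) = 34.81/(13.8×7.90) = 0.3193
Step 4: W = 1/(μ-λ) = 1/7.90 = 0.12658
Step 5: Wq = λ/(μ(μ-λ)) = 5.9/(13.8×7.90) = 0.05412
Step 6: P(0) = 1-ρ = 0.5725
Verify: L = λW = 5.9×0.12658 = 0.7468 ✔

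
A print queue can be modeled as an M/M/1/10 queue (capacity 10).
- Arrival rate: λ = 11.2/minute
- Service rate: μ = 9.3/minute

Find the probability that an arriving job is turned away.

ρ = λ/μ = 11.2/9.3 = 1.2043
P₀ = (1-ρ)/(1-ρ^(K+1)) = (1-1.2043)/(1-1.2043^11) = -0.2043/-6.7283 = 0.03036
P_K = P₀×ρ^K = 0.030364 × 1.2043^10 = 0.030364 × 6.4172 = 0.1949
Blocking probability = 19.49%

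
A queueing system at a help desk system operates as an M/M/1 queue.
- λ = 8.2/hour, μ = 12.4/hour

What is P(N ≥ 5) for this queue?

ρ = λ/μ = 8.2/12.4 = 0.6613
P(N ≥ n) = ρⁿ
P(N ≥ 5) = 0.6613^5
P(N ≥ 5) = 0.1265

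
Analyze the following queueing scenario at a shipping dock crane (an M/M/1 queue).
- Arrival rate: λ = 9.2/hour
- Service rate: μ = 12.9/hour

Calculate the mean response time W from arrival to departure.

First, compute utilization: ρ = λ/μ = 9.2/12.9 = 0.7132
For M/M/1: W = 1/(μ-λ)
W = 1/(12.9-9.2) = 1/3.70
W = 0.2703 hours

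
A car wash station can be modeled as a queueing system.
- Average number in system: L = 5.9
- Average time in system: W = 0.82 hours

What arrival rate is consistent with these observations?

Little's Law: L = λW, so λ = L/W
λ = 5.9/0.82 = 7.1951 cars/hour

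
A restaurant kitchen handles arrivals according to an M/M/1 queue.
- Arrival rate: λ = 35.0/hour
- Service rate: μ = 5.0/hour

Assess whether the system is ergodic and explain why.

Stability requires ρ = λ/(cμ) < 1
ρ = 35.0/(1 × 5.0) = 35.0/5.00 = 7.0000
Since 7.0000 ≥ 1, the system is UNSTABLE.
Queue grows without bound. Need μ > λ = 35.0.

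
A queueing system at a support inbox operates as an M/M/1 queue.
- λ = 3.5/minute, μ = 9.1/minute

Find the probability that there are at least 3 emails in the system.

ρ = λ/μ = 3.5/9.1 = 0.38462
P(N ≥ n) = ρⁿ
P(N ≥ 3) = 0.38462^3
P(N ≥ 3) = 0.05690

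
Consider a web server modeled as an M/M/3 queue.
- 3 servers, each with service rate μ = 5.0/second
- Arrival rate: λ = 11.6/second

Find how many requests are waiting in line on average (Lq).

Traffic intensity: ρ = λ/(cμ) = 11.6/(3×5.0) = 0.7733
Since ρ = 0.7733 < 1, system is stable.
Offered load a = λ/μ = cρ = 11.6/5.0 = 2.3200
P₀ = [ Σₙ₌₀^2 aⁿ/n! + a^3/(3!(1-ρ)) ]⁻¹
Σ = a^0/0! + a^1/1! + a^2/2! = 1.0000 + 2.3200 + 2.6912 = 6.0112
a^3/(3!(1-ρ)) = 12.48717/(6 × 0.2266667) = 9.1817
P₀ = 1/(6.0112 + 9.1817) = 0.06582
Lq = P₀·a^3·ρ / (3!(1-ρ)²) = 0.065820 × 12.4872 × 0.77333 / (6 × 0.051378) = 2.0619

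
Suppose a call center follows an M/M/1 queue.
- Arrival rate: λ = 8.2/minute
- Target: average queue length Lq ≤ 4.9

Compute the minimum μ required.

For M/M/1: Lq = λ²/(μ(μ-λ))
Need Lq ≤ 4.9, i.e. μ(μ-λ) ≥ λ²/4.9
μ² - 8.2μ - 67.24/4.9 ≥ 0  →  μ² - 8.2μ - 13.72245 ≥ 0
Quadratic formula (positive root): μ = [λ + √(λ² + 4×13.72245)]/2
Discriminant: 67.24 + 4×13.72245 = 122.1298, √122.1298 = 11.0512
μ ≥ (8.2 + 11.0512)/2 = 9.6256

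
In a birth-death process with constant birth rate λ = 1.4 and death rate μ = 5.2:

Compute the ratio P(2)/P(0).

For constant rates: P(n)/P(0) = (λ/μ)^n
P(2)/P(0) = (1.4/5.2)^2 = 0.269231^2 = 0.07249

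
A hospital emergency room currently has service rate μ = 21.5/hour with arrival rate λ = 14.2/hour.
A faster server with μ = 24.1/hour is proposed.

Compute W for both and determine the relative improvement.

System 1: ρ₁ = 14.2/21.5 = 0.6605, W₁ = 1/(21.5-14.2) = 0.13699
System 2: ρ₂ = 14.2/24.1 = 0.5892, W₂ = 1/(24.1-14.2) = 0.10101
Improvement: (W₁-W₂)/W₁ = (0.13699-0.10101)/0.13699 = 26.26%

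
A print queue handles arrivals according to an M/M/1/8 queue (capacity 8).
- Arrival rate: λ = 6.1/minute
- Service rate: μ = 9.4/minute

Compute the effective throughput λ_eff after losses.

ρ = λ/μ = 6.1/9.4 = 0.64894
P₀ = (1-ρ)/(1-ρ^(K+1)) = (1-0.64894)/(1-0.64894^9) = 0.3511/0.9796 = 0.3584
P_K = P₀×ρ^K = 0.3584 × 0.64894^8 = 0.3584 × 0.03145 = 0.01127
λ_eff = λ(1-P_K) = 6.1 × (1 - 0.011271) = 6.1 × 0.988729 = 6.0312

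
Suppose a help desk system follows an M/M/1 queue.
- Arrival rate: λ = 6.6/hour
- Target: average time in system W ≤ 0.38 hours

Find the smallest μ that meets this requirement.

For M/M/1: W = 1/(μ-λ)
Need W ≤ 0.38, so 1/(μ-λ) ≤ 0.38
μ - λ ≥ 1/0.38 = 2.6316
μ ≥ 6.6 + 2.6316 = 9.2316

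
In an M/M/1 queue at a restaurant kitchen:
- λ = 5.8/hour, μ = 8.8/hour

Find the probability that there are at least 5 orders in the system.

ρ = λ/μ = 5.8/8.8 = 0.6591
P(N ≥ n) = ρⁿ
P(N ≥ 5) = 0.6591^5
P(N ≥ 5) = 0.1244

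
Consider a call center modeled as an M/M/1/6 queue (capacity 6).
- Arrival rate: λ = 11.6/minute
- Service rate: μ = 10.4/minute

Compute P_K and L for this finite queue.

ρ = λ/μ = 11.6/10.4 = 1.11538
P₀ = (1-ρ)/(1-ρ^(K+1)) = (1-1.11538)/(1-1.11538^7) = -0.11538/-1.1476 = 0.1005
P_K = P₀×ρ^K = 0.10054 × 1.11538^6 = 0.10054 × 1.9255 = 0.1936
Blocking probability P_6 = 0.1936 (19.36%)
L = ρ[1 - (K+1)ρ^K + Kρ^(K+1)] / [(1-ρ)(1-ρ^(K+1))]
L = 1.11538 × (1 - 7×1.92547 + 6×2.14763) / ((1 - 1.11538) × (1 - 2.14763)) = 3.4325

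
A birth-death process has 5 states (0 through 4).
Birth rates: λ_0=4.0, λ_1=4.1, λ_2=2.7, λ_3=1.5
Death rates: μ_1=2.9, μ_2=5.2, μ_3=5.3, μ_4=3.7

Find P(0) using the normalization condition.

Ratios P(n)/P(0) = (λ₀···λₙ₋₁)/(μ₁···μₙ):
P(1)/P(0) = (4.0)/(2.9) = 1.37931
P(2)/P(0) = (4.0×4.1)/(2.9×5.2) = 1.08753
P(3)/P(0) = (4.0×4.1×2.7)/(2.9×5.2×5.3) = 0.554026
P(4)/P(0) = (4.0×4.1×2.7×1.5)/(2.9×5.2×5.3×3.7) = 0.224605

Normalization: ∑ P(n) = 1
P(0) × (1.00000 + 1.37931 + 1.08753 + 0.554026 + 0.224605) = 1
P(0) × 4.2455 = 1
P(0) = 1/4.2455 = 0.2355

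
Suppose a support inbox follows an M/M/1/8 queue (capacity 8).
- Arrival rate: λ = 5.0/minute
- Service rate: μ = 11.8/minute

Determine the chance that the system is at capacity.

ρ = λ/μ = 5.0/11.8 = 0.42373
P₀ = (1-ρ)/(1-ρ^(K+1)) = (1-0.42373)/(1-0.42373^9) = 0.5763/0.9996 = 0.5765
P_K = P₀×ρ^K = 0.57652 × 0.42373^8 = 0.57652 × 0.0010392 = 0.0005991
Blocking probability = 0.05991%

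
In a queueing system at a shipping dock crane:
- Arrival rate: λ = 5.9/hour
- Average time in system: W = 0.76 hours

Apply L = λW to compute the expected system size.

Little's Law: L = λW
L = 5.9 × 0.76 = 4.4840 containers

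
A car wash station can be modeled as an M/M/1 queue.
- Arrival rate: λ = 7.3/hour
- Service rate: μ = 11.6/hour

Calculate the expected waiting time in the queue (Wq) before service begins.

First, compute utilization: ρ = λ/μ = 7.3/11.6 = 0.6293
For M/M/1: Wq = λ/(μ(μ-λ))
Wq = 7.3/(11.6 × (11.6-7.3))
Wq = 7.3/(11.6 × 4.30)
Wq = 0.1464 hours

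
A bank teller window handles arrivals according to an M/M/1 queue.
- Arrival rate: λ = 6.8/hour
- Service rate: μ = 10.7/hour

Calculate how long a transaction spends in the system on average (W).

First, compute utilization: ρ = λ/μ = 6.8/10.7 = 0.6355
For M/M/1: W = 1/(μ-λ)
W = 1/(10.7-6.8) = 1/3.90
W = 0.2564 hours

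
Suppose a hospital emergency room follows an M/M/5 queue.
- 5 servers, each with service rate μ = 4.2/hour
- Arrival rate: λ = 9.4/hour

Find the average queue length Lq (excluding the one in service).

Traffic intensity: ρ = λ/(cμ) = 9.4/(5×4.2) = 0.4476
Since ρ = 0.4476 < 1, system is stable.
Offered load a = λ/μ = cρ = 9.4/4.2 = 2.2381
P₀ = [ Σₙ₌₀^4 aⁿ/n! + a^5/(5!(1-ρ)) ]⁻¹
Σ = a^0/0! + a^1/1! + a^2/2! + a^3/3! + a^4/4! = 1.0000 + 2.2381 + 2.5045 + 1.8685 + 1.0454 = 8.6565
a^5/(5!(1-ρ)) = 56.1556/(120 × 0.55238) = 0.8472
P₀ = 1/(8.6565 + 0.8472) = 0.1052
Lq = P₀·a^5·ρ / (5!(1-ρ)²) = 0.10522 × 56.1556 × 0.44762 / (120 × 0.30512) = 0.07224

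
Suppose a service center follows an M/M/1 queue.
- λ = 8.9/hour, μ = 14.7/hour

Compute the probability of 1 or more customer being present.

ρ = λ/μ = 8.9/14.7 = 0.6054
P(N ≥ n) = ρⁿ
P(N ≥ 1) = 0.6054^1
P(N ≥ 1) = 0.6054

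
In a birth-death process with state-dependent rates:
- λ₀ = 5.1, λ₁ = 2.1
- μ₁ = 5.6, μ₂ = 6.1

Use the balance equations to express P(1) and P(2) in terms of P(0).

Balance equations:
State 0: λ₀P₀ = μ₁P₁ → P₁ = (λ₀/μ₁)P₀ = (5.1/5.6)P₀ = 0.9107P₀
State 1: P₂ = (λ₀λ₁)/(μ₁μ₂)P₀ = (5.1×2.1)/(5.6×6.1)P₀ = 0.3135P₀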